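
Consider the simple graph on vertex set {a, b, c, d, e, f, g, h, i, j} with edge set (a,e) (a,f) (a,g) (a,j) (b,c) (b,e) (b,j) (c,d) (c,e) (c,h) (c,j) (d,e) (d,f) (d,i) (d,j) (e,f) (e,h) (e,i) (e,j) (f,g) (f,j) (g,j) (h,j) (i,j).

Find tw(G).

A width-3 tree decomposition is:
Bags: B1 = {a, e, f, j}  B2 = {d, e, f, j}  B3 = {d, e, i, j}  B4 = {a, f, g, j}  B5 = {c, d, e, j}  B6 = {b, c, e, j}  B7 = {c, e, h, j}
Tree: B1–B2, B2–B3, B1–B4, B3–B5, B5–B6, B5–B7
The largest bag has 4 vertices, giving width 3; this decomposition certifies tw(G) ≤ 3. For the lower bound, the 4 vertices {a, f, g, j} are pairwise adjacent, and any tree decomposition puts a clique entirely inside one bag — forcing width ≥ 3. Combining the bounds, tw(G) = 3.

3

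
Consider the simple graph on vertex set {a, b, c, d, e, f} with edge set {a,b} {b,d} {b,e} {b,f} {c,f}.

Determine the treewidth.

A width-1 tree decomposition is:
Bags: B1 = {a, b}  B2 = {b, f}  B3 = {b, d}  B4 = {c, f}  B5 = {b, e}
Tree: B1–B2, B1–B3, B2–B4, B1–B5
Each bag holds 2 vertices, so the decomposition has width 1, which upper-bounds the treewidth. G has an edge, so its treewidth is at least 1. The upper and lower bounds meet at 1, so that is the treewidth.

1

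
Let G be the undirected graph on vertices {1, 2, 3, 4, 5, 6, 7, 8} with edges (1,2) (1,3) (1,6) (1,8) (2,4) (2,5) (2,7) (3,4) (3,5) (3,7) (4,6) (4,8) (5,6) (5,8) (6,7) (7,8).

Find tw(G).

4

A width-4 tree decomposition is:
Bags: B1 = {1, 4, 5, 6, 7}  B2 = {1, 4, 5, 7, 8}  B3 = {1, 3, 4, 5, 7}  B4 = {1, 2, 4, 5, 7}
Tree: B1–B2, B2–B3, B3–B4
The largest bag has 5 vertices, giving width 4; this decomposition certifies tw(G) ≤ 4. For the lower bound: the 5 vertex sets {4,6}, {5,8}, {1,3}, {7}, {2} are disjoint, each induces a connected subgraph, and every pair is joined by at least one edge of G. Contracting each set to a single vertex therefore yields K_{5} as a minor, and since treewidth is minor-monotone, tw(G) ≥ tw(K_{5}) = 4. Hence tw(G) = 4 exactly.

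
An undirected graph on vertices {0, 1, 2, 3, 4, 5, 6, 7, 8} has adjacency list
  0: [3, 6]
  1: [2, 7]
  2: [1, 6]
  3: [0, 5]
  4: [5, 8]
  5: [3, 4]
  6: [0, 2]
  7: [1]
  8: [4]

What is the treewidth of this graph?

1

A width-1 tree decomposition is:
Bags: B1 = {4, 8}  B2 = {4, 5}  B3 = {3, 5}  B4 = {0, 3}  B5 = {0, 6}  B6 = {2, 6}  B7 = {1, 2}  B8 = {1, 7}
Tree: B1–B2, B2–B3, B3–B4, B4–B5, B5–B6, B6–B7, B7–B8
Each bag holds 2 vertices, so the decomposition has width 1, which upper-bounds the treewidth. Any graph with an edge has treewidth ≥ 1, and G has the edge 8–4. The upper and lower bounds meet at 1, so that is the treewidth.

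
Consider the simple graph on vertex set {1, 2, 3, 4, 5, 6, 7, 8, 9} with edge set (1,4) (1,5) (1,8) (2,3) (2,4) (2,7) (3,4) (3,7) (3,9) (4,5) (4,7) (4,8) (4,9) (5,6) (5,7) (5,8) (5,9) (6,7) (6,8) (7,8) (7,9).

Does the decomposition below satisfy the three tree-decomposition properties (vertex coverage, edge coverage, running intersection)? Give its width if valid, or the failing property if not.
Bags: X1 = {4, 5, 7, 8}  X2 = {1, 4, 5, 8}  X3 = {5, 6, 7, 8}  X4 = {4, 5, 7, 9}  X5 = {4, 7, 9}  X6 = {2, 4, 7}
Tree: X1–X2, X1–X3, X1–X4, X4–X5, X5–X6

No — vertex 3 appears in no bag.

A tree decomposition must satisfy three properties: every vertex lies in some bag; for every edge, both endpoints lie together in some bag; and for every vertex, the bags containing it form a connected subtree. Here vertex 3 appears in no bag, so the decomposition is invalid.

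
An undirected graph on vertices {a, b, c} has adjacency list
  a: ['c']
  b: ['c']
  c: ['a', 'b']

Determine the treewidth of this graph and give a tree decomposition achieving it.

Treewidth 1.
Bags: B1 = {b, c}  B2 = {a, c}
Tree: B1–B2

Each bag holds 2 vertices, so the decomposition has width 1, which upper-bounds the treewidth. Since G has at least one edge (e.g. c–b), it is not an edgeless graph, so tw(G) ≥ 1. Hence tw(G) = 1 exactly.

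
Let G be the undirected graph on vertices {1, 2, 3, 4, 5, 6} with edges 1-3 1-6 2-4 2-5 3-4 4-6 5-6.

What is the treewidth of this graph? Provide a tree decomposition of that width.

Every bag has size at most 3, so the width is 3 − 1 = 2 and tw(G) ≤ 2. For the lower bound, G contains the cycle 3–1–6–4–3, so G is not a forest; only forests have treewidth ≤ 1, hence tw(G) ≥ 2. Therefore the treewidth is 2.

Treewidth 2.
One such decomposition:
Bags: B1 = {1, 3, 4}  B2 = {1, 4, 6}  B3 = {2, 4, 6}  B4 = {2, 5, 6}
Tree: B1–B2, B2–B3, B3–B4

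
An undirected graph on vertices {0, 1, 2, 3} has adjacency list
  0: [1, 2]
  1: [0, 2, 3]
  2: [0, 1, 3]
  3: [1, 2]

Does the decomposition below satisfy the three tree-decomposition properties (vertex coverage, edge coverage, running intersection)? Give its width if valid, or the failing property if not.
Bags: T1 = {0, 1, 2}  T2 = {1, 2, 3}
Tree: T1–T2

Checking the three conditions: (i) the bags cover all of {0, 1, 2, 3}; (ii) for each edge, some bag contains both endpoints; (iii) the bags containing any fixed vertex form a subtree. All hold, so the decomposition is valid with width 3 − 1 = 2.

Yes; width 2.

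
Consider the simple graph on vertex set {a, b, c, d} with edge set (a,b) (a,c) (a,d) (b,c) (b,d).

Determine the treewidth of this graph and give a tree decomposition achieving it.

Treewidth 2.
One optimal decomposition is:
Bags: B1 = {a, b, d}  B2 = {a, b, c}
Tree: B1–B2

Each bag holds 3 vertices, so the decomposition has width 2, which upper-bounds the treewidth. On the other hand G contains the 3-clique {a, b, d}. A clique must lie in a single bag of any decomposition, so no decomposition can have width below 2. Hence tw(G) = 2 exactly.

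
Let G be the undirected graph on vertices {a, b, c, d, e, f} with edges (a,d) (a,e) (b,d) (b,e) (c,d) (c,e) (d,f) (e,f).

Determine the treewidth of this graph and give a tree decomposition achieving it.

Each bag holds 3 vertices, so the decomposition has width 2, which upper-bounds the treewidth. The edges d–a–e–f–d form a cycle, so G is not a tree and its treewidth is at least 2. Therefore the treewidth is 2.

Treewidth 2.
Bags: B1 = {a, d, e}  B2 = {d, e, f}  B3 = {c, d, e}  B4 = {b, d, e}
Tree: B1–B2, B2–B3, B3–B4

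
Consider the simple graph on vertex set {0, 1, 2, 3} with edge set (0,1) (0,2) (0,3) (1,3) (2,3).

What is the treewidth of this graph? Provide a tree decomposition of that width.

The largest bag has 3 vertices, giving width 2; this decomposition certifies tw(G) ≤ 2. On the other hand G contains the 3-clique {0, 1, 3}. A clique must lie in a single bag of any decomposition, so no decomposition can have width below 2. The upper and lower bounds meet at 2, so that is the treewidth.

Treewidth 2.
One such decomposition:
Bags: B1 = {0, 1, 3}  B2 = {0, 2, 3}
Tree: B1–B2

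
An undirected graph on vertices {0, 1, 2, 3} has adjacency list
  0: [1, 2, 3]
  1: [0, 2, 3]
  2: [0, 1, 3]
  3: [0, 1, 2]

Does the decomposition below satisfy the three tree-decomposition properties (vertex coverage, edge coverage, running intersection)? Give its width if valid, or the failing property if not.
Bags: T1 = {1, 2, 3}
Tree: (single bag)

A tree decomposition must satisfy three properties: every vertex lies in some bag; for every edge, both endpoints lie together in some bag; and for every vertex, the bags containing it form a connected subtree. Here vertex 0 appears in no bag, so the decomposition is invalid.

No — vertex 0 appears in no bag.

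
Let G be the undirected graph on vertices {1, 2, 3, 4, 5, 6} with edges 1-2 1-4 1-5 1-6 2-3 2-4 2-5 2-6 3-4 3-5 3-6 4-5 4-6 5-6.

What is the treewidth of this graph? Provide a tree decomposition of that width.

Treewidth 4.
One such decomposition:
Bags: B1 = {2, 3, 4, 5, 6}  B2 = {1, 2, 4, 5, 6}
Tree: B1–B2

The largest bag has 5 vertices, giving width 4; this decomposition certifies tw(G) ≤ 4. On the other hand G contains the 5-clique {1, 2, 4, 5, 6}. A clique must lie in a single bag of any decomposition, so no decomposition can have width below 4. The upper and lower bounds meet at 4, so that is the treewidth.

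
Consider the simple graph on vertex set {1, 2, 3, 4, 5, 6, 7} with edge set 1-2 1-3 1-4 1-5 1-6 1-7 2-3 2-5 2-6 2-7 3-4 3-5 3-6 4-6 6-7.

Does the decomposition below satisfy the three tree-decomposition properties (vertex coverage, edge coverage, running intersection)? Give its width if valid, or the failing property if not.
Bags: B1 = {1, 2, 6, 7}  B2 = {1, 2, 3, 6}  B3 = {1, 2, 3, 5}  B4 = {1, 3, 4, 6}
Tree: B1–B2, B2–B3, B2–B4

Yes; width 3.

Vertex coverage: the bags together contain {1, 2, 3, 4, 5, 6, 7}, the full vertex set. Edge coverage: each edge of G has both endpoints in at least one bag. Running intersection: for every vertex, the bags containing it form a connected subtree. All three properties hold, so this is a valid tree decomposition of width max|bag| − 1 = 3, and hence tw(G) ≤ 3.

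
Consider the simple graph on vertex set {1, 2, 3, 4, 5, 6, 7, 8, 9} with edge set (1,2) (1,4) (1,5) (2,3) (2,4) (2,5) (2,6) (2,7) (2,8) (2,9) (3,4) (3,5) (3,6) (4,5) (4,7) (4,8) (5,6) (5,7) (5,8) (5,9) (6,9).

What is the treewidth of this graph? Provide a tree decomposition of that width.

Each bag holds 4 vertices, so the decomposition has width 3, which upper-bounds the treewidth. On the other hand G contains the 4-clique {2, 5, 6, 9}. A clique must lie in a single bag of any decomposition, so no decomposition can have width below 3. Therefore the treewidth is 3.

Treewidth 3.
One such decomposition:
Bags: B1 = {2, 4, 5, 7}  B2 = {2, 3, 4, 5}  B3 = {2, 3, 5, 6}  B4 = {2, 5, 6, 9}  B5 = {1, 2, 4, 5}  B6 = {2, 4, 5, 8}
Tree: B1–B2, B2–B3, B3–B4, B2–B5, B1–B6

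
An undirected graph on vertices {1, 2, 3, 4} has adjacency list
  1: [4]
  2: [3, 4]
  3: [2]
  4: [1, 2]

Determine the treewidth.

1

A width-1 tree decomposition is:
Bags: B1 = {1, 4}  B2 = {2, 4}  B3 = {2, 3}
Tree: B1–B2, B2–B3
The largest bag has 2 vertices, giving width 1; this decomposition certifies tw(G) ≤ 1. Any graph with an edge has treewidth ≥ 1, and G has the edge 1–4. Therefore the treewidth is 1.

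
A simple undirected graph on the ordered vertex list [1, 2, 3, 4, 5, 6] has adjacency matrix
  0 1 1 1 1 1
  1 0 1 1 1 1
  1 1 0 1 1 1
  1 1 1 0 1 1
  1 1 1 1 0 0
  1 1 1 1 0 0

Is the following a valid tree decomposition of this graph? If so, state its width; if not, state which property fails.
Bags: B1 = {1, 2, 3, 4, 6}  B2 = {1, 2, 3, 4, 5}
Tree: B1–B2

Yes; width 4.

Checking the three conditions: (i) the bags cover all of {1, 2, 3, 4, 5, 6}; (ii) for each edge, some bag contains both endpoints; (iii) the bags containing any fixed vertex form a subtree. All hold, so the decomposition is valid with width 5 − 1 = 4.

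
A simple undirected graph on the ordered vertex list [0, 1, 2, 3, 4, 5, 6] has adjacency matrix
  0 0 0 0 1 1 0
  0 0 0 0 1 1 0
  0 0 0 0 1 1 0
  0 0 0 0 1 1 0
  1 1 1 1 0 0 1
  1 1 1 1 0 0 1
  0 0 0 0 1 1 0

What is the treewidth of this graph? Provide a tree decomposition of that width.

The largest bag has 3 vertices, giving width 2; this decomposition certifies tw(G) ≤ 2. The edges 4–1–5–0–4 form a cycle, so G is not a tree and its treewidth is at least 2. Hence tw(G) = 2 exactly.

Treewidth 2.
Bags: B1 = {1, 4, 5}  B2 = {0, 4, 5}  B3 = {3, 4, 5}  B4 = {2, 4, 5}  B5 = {4, 5, 6}
Tree: B1–B2, B2–B3, B3–B4, B4–B5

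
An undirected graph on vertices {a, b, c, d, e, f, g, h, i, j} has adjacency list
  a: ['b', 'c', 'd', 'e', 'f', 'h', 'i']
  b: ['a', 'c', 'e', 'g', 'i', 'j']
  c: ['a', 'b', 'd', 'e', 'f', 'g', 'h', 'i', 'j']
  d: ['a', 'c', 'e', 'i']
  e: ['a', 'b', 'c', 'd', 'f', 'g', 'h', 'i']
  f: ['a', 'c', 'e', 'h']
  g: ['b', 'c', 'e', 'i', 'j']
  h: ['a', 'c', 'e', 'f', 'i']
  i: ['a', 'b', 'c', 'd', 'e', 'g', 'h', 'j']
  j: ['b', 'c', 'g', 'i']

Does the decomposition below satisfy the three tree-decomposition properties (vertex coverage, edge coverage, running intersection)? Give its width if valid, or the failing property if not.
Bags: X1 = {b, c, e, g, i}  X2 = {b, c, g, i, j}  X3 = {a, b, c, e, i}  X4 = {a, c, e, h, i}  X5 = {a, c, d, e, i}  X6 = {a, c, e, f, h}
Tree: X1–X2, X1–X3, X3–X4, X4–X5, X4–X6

Yes; width 4.

Every vertex of G appears in some bag (union = {a, b, c, d, e, f, g, h, i, j}); every edge is covered by a bag; and for each vertex v the set of bags containing v is connected in the bag tree. The decomposition is therefore valid. The largest bag has 5 vertices, so the width is 4.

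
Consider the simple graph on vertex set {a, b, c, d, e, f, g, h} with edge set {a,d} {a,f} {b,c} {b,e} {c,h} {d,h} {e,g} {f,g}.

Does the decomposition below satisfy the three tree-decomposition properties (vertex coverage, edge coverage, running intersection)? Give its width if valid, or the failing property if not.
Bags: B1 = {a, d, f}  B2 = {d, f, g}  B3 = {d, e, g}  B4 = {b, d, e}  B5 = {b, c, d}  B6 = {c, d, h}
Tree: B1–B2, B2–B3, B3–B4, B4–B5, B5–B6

Every vertex of G appears in some bag (union = {a, b, c, d, e, f, g, h}); every edge is covered by a bag; and for each vertex v the set of bags containing v is connected in the bag tree. The decomposition is therefore valid. The largest bag has 3 vertices, so the width is 2.

Yes; width 2.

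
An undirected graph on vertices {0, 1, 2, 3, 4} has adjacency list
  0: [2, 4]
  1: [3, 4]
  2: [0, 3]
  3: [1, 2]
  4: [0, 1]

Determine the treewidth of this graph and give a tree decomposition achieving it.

Treewidth 2.
Bags: B1 = {0, 2, 4}  B2 = {2, 3, 4}  B3 = {1, 3, 4}
Tree: B1–B2, B2–B3

The largest bag has 3 vertices, giving width 2; this decomposition certifies tw(G) ≤ 2. The edges 4–0–2–3–1–4 form a cycle, so G is not a tree and its treewidth is at least 2. The upper and lower bounds meet at 2, so that is the treewidth.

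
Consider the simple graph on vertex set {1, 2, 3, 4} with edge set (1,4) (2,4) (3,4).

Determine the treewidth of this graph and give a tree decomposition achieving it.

Each bag holds 2 vertices, so the decomposition has width 1, which upper-bounds the treewidth. G has an edge, so its treewidth is at least 1. Therefore the treewidth is 1.

Treewidth 1.
One such decomposition:
Bags: B1 = {1, 4}  B2 = {3, 4}  B3 = {2, 4}
Tree: B1–B2, B1–B3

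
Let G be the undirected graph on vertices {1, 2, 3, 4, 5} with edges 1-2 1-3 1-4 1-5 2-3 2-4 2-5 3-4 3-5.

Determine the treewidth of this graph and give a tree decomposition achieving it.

Every bag has size at most 4, so the width is 4 − 1 = 3 and tw(G) ≤ 3. On the other hand G contains the 4-clique {1, 2, 3, 4}. A clique must lie in a single bag of any decomposition, so no decomposition can have width below 3. Therefore the treewidth is 3.

Treewidth 3.
Bags: B1 = {1, 2, 3, 4}  B2 = {1, 2, 3, 5}
Tree: B1–B2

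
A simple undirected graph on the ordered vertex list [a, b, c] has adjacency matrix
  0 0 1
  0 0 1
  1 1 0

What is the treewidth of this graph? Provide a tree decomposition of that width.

Each bag holds 2 vertices, so the decomposition has width 1, which upper-bounds the treewidth. G has an edge, so its treewidth is at least 1. Combining the bounds, tw(G) = 1.

Treewidth 1.
One optimal decomposition is:
Bags: B1 = {b, c}  B2 = {a, c}
Tree: B1–B2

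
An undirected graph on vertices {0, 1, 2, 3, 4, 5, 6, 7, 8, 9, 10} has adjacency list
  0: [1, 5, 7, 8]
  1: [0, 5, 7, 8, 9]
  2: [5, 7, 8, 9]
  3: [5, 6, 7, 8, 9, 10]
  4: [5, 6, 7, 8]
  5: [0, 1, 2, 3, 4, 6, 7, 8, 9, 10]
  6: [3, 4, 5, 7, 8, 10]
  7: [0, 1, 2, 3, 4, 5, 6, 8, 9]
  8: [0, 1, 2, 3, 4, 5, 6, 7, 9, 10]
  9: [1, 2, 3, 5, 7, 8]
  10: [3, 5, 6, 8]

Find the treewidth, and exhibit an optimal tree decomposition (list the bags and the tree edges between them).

Treewidth 4.
One such decomposition:
Bags: B1 = {3, 5, 7, 8, 9}  B2 = {3, 5, 6, 7, 8}  B3 = {1, 5, 7, 8, 9}  B4 = {0, 1, 5, 7, 8}  B5 = {2, 5, 7, 8, 9}  B6 = {3, 5, 6, 8, 10}  B7 = {4, 5, 6, 7, 8}
Tree: B1–B2, B1–B3, B3–B4, B1–B5, B2–B6, B2–B7

The largest bag has 5 vertices, giving width 4; this decomposition certifies tw(G) ≤ 4. For the lower bound, the 5 vertices {3, 5, 6, 8, 10} are pairwise adjacent, and any tree decomposition puts a clique entirely inside one bag — forcing width ≥ 4. The upper and lower bounds meet at 4, so that is the treewidth.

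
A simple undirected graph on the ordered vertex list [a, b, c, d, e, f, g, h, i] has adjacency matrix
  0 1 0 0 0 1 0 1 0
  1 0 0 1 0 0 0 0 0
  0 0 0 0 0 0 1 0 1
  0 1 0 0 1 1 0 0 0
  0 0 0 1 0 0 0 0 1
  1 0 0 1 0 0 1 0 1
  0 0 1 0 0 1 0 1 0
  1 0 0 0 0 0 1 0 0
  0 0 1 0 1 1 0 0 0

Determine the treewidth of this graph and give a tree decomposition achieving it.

The largest bag has 4 vertices, giving width 3; this decomposition certifies tw(G) ≤ 3. For the lower bound: the 4 vertex sets {a,b,h}, {d}, {f}, {c,e,g,i} are disjoint, each induces a connected subgraph, and every pair is joined by at least one edge of G. Contracting each set to a single vertex therefore yields K_{4} as a minor, and since treewidth is minor-monotone, tw(G) ≥ tw(K_{4}) = 3. The upper and lower bounds meet at 3, so that is the treewidth.

Treewidth 3.
One optimal decomposition is:
Bags: B1 = {a, b, d, h}  B2 = {a, d, f, h}  B3 = {d, f, g, h}  B4 = {d, e, f, g}  B5 = {e, f, g, i}  B6 = {c, e, g, i}
Tree: B1–B2, B2–B3, B3–B4, B4–B5, B5–B6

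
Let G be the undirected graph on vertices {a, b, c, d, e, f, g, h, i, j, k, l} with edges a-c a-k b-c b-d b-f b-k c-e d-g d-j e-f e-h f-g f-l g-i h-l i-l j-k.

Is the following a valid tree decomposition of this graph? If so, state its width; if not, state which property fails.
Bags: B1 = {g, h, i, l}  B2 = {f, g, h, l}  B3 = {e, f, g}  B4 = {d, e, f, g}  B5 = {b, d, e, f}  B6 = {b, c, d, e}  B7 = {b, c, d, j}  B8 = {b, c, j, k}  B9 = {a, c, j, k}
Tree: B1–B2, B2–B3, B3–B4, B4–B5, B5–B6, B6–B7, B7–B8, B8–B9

No — edge (h,e) lies in no bag.

A tree decomposition must satisfy three properties: every vertex lies in some bag; for every edge, both endpoints lie together in some bag; and for every vertex, the bags containing it form a connected subtree. Here edge (h,e) lies in no bag, so the decomposition is invalid.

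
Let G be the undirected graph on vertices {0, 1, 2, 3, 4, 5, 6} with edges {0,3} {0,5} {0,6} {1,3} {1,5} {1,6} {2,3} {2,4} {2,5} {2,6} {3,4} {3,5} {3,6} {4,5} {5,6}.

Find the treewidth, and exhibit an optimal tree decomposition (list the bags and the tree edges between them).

Each bag holds 4 vertices, so the decomposition has width 3, which upper-bounds the treewidth. Conversely, {2, 3, 4, 5} is a clique of size 4, and the vertices of any clique must share a bag in every tree decomposition; so some bag has ≥ 4 vertices and tw(G) ≥ 3. The upper and lower bounds meet at 3, so that is the treewidth.

Treewidth 3.
Bags: B1 = {2, 3, 5, 6}  B2 = {0, 3, 5, 6}  B3 = {1, 3, 5, 6}  B4 = {2, 3, 4, 5}
Tree: B1–B2, B1–B3, B1–B4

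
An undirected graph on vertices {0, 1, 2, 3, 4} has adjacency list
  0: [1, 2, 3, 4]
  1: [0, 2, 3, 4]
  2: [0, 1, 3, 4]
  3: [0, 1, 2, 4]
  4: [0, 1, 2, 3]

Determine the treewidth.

4

A width-4 tree decomposition is:
Bags: B1 = {0, 1, 2, 3, 4}
Tree: (single bag)
A single bag containing all 5 vertices is trivially a valid decomposition of width 4. For the lower bound, the 5 vertices {0, 1, 2, 3, 4} are pairwise adjacent, and any tree decomposition puts a clique entirely inside one bag — forcing width ≥ 4. Combining the bounds, tw(G) = 4.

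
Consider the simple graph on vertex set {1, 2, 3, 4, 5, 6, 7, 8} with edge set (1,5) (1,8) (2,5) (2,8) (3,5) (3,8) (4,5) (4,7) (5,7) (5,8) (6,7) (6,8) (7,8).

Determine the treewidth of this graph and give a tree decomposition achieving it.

Each bag holds 3 vertices, so the decomposition has width 2, which upper-bounds the treewidth. For the lower bound, the 3 vertices {1, 5, 8} are pairwise adjacent, and any tree decomposition puts a clique entirely inside one bag — forcing width ≥ 2. The upper and lower bounds meet at 2, so that is the treewidth.

Treewidth 2.
Bags: B1 = {1, 5, 8}  B2 = {5, 7, 8}  B3 = {3, 5, 8}  B4 = {6, 7, 8}  B5 = {2, 5, 8}  B6 = {4, 5, 7}
Tree: B1–B2, B1–B3, B2–B4, B1–B5, B2–B6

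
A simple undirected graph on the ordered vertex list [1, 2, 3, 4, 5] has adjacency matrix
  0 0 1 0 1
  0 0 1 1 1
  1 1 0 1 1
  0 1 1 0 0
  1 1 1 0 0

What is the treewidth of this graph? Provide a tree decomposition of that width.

Treewidth 2.
Bags: B1 = {2, 3, 4}  B2 = {2, 3, 5}  B3 = {1, 3, 5}
Tree: B1–B2, B2–B3

The largest bag has 3 vertices, giving width 2; this decomposition certifies tw(G) ≤ 2. Conversely, {1, 3, 5} is a clique of size 3, and the vertices of any clique must share a bag in every tree decomposition; so some bag has ≥ 3 vertices and tw(G) ≥ 2. Combining the bounds, tw(G) = 2.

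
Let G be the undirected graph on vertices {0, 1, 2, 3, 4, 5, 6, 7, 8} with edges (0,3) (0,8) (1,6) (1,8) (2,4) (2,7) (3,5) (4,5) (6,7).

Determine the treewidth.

2

A width-2 tree decomposition is:
Bags: B1 = {2, 4, 5}  B2 = {2, 5, 7}  B3 = {5, 6, 7}  B4 = {1, 5, 6}  B5 = {1, 5, 8}  B6 = {0, 5, 8}  B7 = {0, 3, 5}
Tree: B1–B2, B2–B3, B3–B4, B4–B5, B5–B6, B6–B7
The largest bag has 3 vertices, giving width 2; this decomposition certifies tw(G) ≤ 2. The edges 5–4–2–7–6–1–8–0–3–5 form a cycle, so G is not a tree and its treewidth is at least 2. Combining the bounds, tw(G) = 2.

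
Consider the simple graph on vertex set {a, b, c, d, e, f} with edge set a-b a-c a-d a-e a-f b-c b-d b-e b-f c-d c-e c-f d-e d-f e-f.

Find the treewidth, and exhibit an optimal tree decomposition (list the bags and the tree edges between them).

With just one bag of size 6, the width is 6 − 1 = 5, so tw(G) ≤ 5. Conversely, {a, b, c, d, e, f} is a clique of size 6, and the vertices of any clique must share a bag in every tree decomposition; so some bag has ≥ 6 vertices and tw(G) ≥ 5. Hence tw(G) = 5 exactly.

Treewidth 5.
Bags: B1 = {a, b, c, d, e, f}
Tree: (single bag)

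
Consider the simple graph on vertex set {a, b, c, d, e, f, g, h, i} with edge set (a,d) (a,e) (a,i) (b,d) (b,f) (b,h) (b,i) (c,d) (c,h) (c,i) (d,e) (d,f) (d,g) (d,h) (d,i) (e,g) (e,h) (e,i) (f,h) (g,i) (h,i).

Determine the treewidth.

A width-3 tree decomposition is:
Bags: B1 = {d, e, h, i}  B2 = {b, d, h, i}  B3 = {d, e, g, i}  B4 = {a, d, e, i}  B5 = {c, d, h, i}  B6 = {b, d, f, h}
Tree: B1–B2, B1–B3, B1–B4, B1–B5, B2–B6
Every bag has size at most 4, so the width is 4 − 1 = 3 and tw(G) ≤ 3. For the lower bound, the 4 vertices {b, d, f, h} are pairwise adjacent, and any tree decomposition puts a clique entirely inside one bag — forcing width ≥ 3. The upper and lower bounds meet at 3, so that is the treewidth.

3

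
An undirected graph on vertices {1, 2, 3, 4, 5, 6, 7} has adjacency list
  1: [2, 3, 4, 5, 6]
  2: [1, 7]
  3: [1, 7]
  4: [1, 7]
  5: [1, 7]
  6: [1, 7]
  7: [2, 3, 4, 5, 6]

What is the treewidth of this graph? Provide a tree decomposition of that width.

Treewidth 2.
Bags: B1 = {1, 6, 7}  B2 = {1, 2, 7}  B3 = {1, 3, 7}  B4 = {1, 4, 7}  B5 = {1, 5, 7}
Tree: B1–B2, B2–B3, B3–B4, B4–B5

Each bag holds 3 vertices, so the decomposition has width 2, which upper-bounds the treewidth. For the lower bound, G contains the cycle 7–6–1–2–7, so G is not a forest; only forests have treewidth ≤ 1, hence tw(G) ≥ 2. Therefore the treewidth is 2.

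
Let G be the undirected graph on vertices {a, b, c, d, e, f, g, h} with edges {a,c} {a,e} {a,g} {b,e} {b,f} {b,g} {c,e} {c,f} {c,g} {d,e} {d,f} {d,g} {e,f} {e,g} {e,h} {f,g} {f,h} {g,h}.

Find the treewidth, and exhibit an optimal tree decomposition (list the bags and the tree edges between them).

Treewidth 3.
One such decomposition:
Bags: B1 = {c, e, f, g}  B2 = {a, c, e, g}  B3 = {b, e, f, g}  B4 = {d, e, f, g}  B5 = {e, f, g, h}
Tree: B1–B2, B1–B3, B1–B4, B1–B5

Each bag holds 4 vertices, so the decomposition has width 3, which upper-bounds the treewidth. Conversely, {a, c, e, g} is a clique of size 4, and the vertices of any clique must share a bag in every tree decomposition; so some bag has ≥ 4 vertices and tw(G) ≥ 3. The upper and lower bounds meet at 3, so that is the treewidth.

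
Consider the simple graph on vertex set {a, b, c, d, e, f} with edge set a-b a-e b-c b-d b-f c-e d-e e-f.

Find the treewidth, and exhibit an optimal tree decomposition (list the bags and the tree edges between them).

Treewidth 2.
Bags: B1 = {b, d, e}  B2 = {a, b, e}  B3 = {b, e, f}  B4 = {b, c, e}
Tree: B1–B2, B2–B3, B3–B4

Each bag holds 3 vertices, so the decomposition has width 2, which upper-bounds the treewidth. Since d–b–a–e–d is a cycle in G, G is not acyclic. Forests are exactly the graphs of treewidth ≤ 1, so tw(G) ≥ 2. Combining the bounds, tw(G) = 2.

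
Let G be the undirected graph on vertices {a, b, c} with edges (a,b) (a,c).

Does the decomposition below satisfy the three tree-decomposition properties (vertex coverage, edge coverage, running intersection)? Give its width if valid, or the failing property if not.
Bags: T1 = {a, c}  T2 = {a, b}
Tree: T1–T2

Vertex coverage: the bags together contain {a, b, c}, the full vertex set. Edge coverage: each edge of G has both endpoints in at least one bag. Running intersection: for every vertex, the bags containing it form a connected subtree. All three properties hold, so this is a valid tree decomposition of width max|bag| − 1 = 1, and hence tw(G) ≤ 1.

Yes; width 1.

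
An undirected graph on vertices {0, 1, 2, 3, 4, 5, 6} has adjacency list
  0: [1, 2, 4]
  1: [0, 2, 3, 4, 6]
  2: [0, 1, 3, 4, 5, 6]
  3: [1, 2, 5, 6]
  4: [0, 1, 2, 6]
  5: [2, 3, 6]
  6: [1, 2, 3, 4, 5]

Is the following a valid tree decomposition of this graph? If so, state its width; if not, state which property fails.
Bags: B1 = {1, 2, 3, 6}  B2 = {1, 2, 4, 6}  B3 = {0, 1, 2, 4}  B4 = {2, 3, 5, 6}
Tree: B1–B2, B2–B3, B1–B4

Yes; width 3.

Checking the three conditions: (i) the bags cover all of {0, 1, 2, 3, 4, 5, 6}; (ii) for each edge, some bag contains both endpoints; (iii) the bags containing any fixed vertex form a subtree. All hold, so the decomposition is valid with width 4 − 1 = 3.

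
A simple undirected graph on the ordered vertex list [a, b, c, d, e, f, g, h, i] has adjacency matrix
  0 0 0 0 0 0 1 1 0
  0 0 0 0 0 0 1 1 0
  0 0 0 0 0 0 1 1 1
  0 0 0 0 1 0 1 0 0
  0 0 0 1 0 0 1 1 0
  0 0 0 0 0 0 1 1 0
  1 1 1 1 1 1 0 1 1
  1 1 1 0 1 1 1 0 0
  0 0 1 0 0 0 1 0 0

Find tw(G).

2

A width-2 tree decomposition is:
Bags: B1 = {d, e, g}  B2 = {e, g, h}  B3 = {c, g, h}  B4 = {c, g, i}  B5 = {b, g, h}  B6 = {a, g, h}  B7 = {f, g, h}
Tree: B1–B2, B2–B3, B3–B4, B2–B5, B3–B6, B5–B7
The largest bag has 3 vertices, giving width 2; this decomposition certifies tw(G) ≤ 2. For the lower bound, the 3 vertices {d, e, g} are pairwise adjacent, and any tree decomposition puts a clique entirely inside one bag — forcing width ≥ 2. Hence tw(G) = 2 exactly.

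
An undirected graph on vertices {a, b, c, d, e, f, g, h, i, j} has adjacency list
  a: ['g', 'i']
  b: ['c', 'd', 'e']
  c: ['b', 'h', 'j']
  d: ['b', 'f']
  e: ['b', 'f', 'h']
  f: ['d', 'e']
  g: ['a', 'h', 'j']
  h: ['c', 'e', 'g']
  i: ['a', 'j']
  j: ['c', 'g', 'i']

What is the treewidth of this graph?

A width-2 tree decomposition is:
Bags: B1 = {a, i, j}  B2 = {a, g, j}  B3 = {c, g, j}  B4 = {c, g, h}  B5 = {b, c, h}  B6 = {b, e, h}  B7 = {b, d, e}  B8 = {d, e, f}
Tree: B1–B2, B2–B3, B3–B4, B4–B5, B5–B6, B6–B7, B7–B8
Each bag holds 3 vertices, so the decomposition has width 2, which upper-bounds the treewidth. The edges i–a–g–j–i form a cycle, so G is not a tree and its treewidth is at least 2. The upper and lower bounds meet at 2, so that is the treewidth.

2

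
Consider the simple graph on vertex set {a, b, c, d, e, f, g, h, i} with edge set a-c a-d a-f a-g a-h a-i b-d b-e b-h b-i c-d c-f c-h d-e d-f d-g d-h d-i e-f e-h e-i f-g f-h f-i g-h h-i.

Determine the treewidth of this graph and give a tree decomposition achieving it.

Treewidth 4.
Bags: B1 = {a, d, f, g, h}  B2 = {a, d, f, h, i}  B3 = {a, c, d, f, h}  B4 = {d, e, f, h, i}  B5 = {b, d, e, h, i}
Tree: B1–B2, B2–B3, B2–B4, B4–B5

The largest bag has 5 vertices, giving width 4; this decomposition certifies tw(G) ≤ 4. On the other hand G contains the 5-clique {d, e, f, h, i}. A clique must lie in a single bag of any decomposition, so no decomposition can have width below 4. Hence tw(G) = 4 exactly.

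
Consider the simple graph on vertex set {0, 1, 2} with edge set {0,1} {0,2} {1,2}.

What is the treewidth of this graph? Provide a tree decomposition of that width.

A single bag containing all 3 vertices is trivially a valid decomposition of width 2. On the other hand G contains the 3-clique {0, 1, 2}. A clique must lie in a single bag of any decomposition, so no decomposition can have width below 2. Hence tw(G) = 2 exactly.

Treewidth 2.
One such decomposition:
Bags: B1 = {0, 1, 2}
Tree: (single bag)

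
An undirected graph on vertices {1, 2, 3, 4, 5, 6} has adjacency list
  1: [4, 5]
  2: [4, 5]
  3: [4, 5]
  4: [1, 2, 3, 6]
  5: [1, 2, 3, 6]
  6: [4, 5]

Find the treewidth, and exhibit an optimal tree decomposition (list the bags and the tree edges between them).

Each bag holds 3 vertices, so the decomposition has width 2, which upper-bounds the treewidth. For the lower bound, G contains the cycle 6–5–1–4–6, so G is not a forest; only forests have treewidth ≤ 1, hence tw(G) ≥ 2. Combining the bounds, tw(G) = 2.

Treewidth 2.
Bags: B1 = {4, 5, 6}  B2 = {1, 4, 5}  B3 = {2, 4, 5}  B4 = {3, 4, 5}
Tree: B1–B2, B2–B3, B3–B4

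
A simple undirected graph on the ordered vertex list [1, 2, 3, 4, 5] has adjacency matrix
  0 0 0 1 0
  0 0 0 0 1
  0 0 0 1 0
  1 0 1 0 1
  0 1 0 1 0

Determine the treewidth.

A width-1 tree decomposition is:
Bags: B1 = {4, 5}  B2 = {3, 4}  B3 = {1, 4}  B4 = {2, 5}
Tree: B1–B2, B2–B3, B1–B4
Each bag holds 2 vertices, so the decomposition has width 1, which upper-bounds the treewidth. Since G has at least one edge (e.g. 5–4), it is not an edgeless graph, so tw(G) ≥ 1. The upper and lower bounds meet at 1, so that is the treewidth.

1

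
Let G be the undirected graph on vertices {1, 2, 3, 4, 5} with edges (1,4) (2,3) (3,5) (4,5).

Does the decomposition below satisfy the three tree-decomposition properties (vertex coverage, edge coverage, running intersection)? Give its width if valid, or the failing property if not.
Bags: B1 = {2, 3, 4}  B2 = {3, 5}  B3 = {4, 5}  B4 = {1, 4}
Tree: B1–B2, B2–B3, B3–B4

A tree decomposition must satisfy three properties: every vertex lies in some bag; for every edge, both endpoints lie together in some bag; and for every vertex, the bags containing it form a connected subtree. Here bags containing vertex 4 are not connected in the tree, so the decomposition is invalid.

No — bags containing vertex 4 are not connected in the tree.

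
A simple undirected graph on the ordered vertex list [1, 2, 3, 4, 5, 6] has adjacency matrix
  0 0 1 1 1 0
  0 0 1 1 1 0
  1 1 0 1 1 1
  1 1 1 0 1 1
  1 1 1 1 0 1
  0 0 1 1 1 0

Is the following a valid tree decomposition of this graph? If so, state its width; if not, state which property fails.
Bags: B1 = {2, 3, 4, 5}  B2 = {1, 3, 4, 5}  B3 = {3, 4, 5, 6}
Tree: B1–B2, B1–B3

Yes; width 3.

Every vertex of G appears in some bag (union = {1, 2, 3, 4, 5, 6}); every edge is covered by a bag; and for each vertex v the set of bags containing v is connected in the bag tree. The decomposition is therefore valid. The largest bag has 4 vertices, so the width is 3.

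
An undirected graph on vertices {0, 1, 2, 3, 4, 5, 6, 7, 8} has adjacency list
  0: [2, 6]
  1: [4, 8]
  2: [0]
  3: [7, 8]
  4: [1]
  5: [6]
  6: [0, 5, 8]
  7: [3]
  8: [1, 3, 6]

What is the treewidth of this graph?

1

A width-1 tree decomposition is:
Bags: B1 = {3, 8}  B2 = {6, 8}  B3 = {0, 6}  B4 = {1, 8}  B5 = {0, 2}  B6 = {3, 7}  B7 = {1, 4}  B8 = {5, 6}
Tree: B1–B2, B2–B3, B1–B4, B3–B5, B1–B6, B4–B7, B2–B8
Every bag has size at most 2, so the width is 2 − 1 = 1 and tw(G) ≤ 1. G has an edge, so its treewidth is at least 1. Therefore the treewidth is 1.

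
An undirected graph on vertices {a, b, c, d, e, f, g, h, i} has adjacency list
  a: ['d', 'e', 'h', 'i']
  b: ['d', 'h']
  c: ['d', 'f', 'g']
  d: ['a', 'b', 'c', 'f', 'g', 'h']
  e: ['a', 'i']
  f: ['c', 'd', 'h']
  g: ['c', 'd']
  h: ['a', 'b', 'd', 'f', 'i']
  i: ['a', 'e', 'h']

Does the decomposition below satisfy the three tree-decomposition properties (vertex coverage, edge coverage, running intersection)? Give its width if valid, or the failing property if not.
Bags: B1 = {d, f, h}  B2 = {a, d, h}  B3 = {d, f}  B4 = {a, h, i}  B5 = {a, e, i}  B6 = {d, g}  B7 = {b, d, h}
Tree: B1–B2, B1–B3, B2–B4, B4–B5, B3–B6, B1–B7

No — vertex c appears in no bag.

A tree decomposition must satisfy three properties: every vertex lies in some bag; for every edge, both endpoints lie together in some bag; and for every vertex, the bags containing it form a connected subtree. Here vertex c appears in no bag, so the decomposition is invalid.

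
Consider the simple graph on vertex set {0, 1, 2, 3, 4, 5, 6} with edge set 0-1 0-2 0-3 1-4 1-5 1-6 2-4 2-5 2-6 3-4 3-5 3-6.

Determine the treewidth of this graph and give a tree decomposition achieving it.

Treewidth 3.
One optimal decomposition is:
Bags: B1 = {0, 1, 2, 3}  B2 = {1, 2, 3, 4}  B3 = {1, 2, 3, 5}  B4 = {1, 2, 3, 6}
Tree: B1–B2, B2–B3, B3–B4

Each bag holds 4 vertices, so the decomposition has width 3, which upper-bounds the treewidth. For the lower bound: the 4 vertex sets {0,3}, {1,4}, {2}, {5} are disjoint, each induces a connected subgraph, and every pair is joined by at least one edge of G. Contracting each set to a single vertex therefore yields K_{4} as a minor, and since treewidth is minor-monotone, tw(G) ≥ tw(K_{4}) = 3. Combining the bounds, tw(G) = 3.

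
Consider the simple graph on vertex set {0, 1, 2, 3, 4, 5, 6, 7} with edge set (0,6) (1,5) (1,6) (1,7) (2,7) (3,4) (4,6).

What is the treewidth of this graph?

A width-1 tree decomposition is:
Bags: B1 = {1, 6}  B2 = {1, 7}  B3 = {1, 5}  B4 = {4, 6}  B5 = {3, 4}  B6 = {0, 6}  B7 = {2, 7}
Tree: B1–B2, B2–B3, B1–B4, B4–B5, B4–B6, B2–B7
Each bag holds 2 vertices, so the decomposition has width 1, which upper-bounds the treewidth. Any graph with an edge has treewidth ≥ 1, and G has the edge 6–1. Hence tw(G) = 1 exactly.

1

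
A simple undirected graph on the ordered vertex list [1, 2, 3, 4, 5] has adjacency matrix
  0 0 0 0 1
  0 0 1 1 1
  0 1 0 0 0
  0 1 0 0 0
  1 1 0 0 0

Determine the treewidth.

A width-1 tree decomposition is:
Bags: B1 = {2, 5}  B2 = {2, 3}  B3 = {1, 5}  B4 = {2, 4}
Tree: B1–B2, B1–B3, B2–B4
Each bag holds 2 vertices, so the decomposition has width 1, which upper-bounds the treewidth. Since G has at least one edge (e.g. 5–2), it is not an edgeless graph, so tw(G) ≥ 1. Therefore the treewidth is 1.

1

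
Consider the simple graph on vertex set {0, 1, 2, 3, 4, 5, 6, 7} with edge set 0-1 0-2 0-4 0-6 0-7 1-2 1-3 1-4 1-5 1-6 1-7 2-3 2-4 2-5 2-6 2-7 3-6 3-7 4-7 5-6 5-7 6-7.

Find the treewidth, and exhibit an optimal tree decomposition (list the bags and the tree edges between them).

Treewidth 4.
Bags: B1 = {0, 1, 2, 6, 7}  B2 = {1, 2, 3, 6, 7}  B3 = {0, 1, 2, 4, 7}  B4 = {1, 2, 5, 6, 7}
Tree: B1–B2, B1–B3, B1–B4

The largest bag has 5 vertices, giving width 4; this decomposition certifies tw(G) ≤ 4. On the other hand G contains the 5-clique {0, 1, 2, 4, 7}. A clique must lie in a single bag of any decomposition, so no decomposition can have width below 4. Therefore the treewidth is 4.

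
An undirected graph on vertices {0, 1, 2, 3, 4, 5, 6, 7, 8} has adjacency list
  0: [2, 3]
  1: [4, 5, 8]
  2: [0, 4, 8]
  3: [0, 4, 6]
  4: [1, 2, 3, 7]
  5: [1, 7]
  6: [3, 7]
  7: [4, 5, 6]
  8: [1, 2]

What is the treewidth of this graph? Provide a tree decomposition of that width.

The largest bag has 4 vertices, giving width 3; this decomposition certifies tw(G) ≤ 3. For the lower bound: the 4 vertex sets {0,3,6}, {7}, {4}, {1,2,5,8} are disjoint, each induces a connected subgraph, and every pair is joined by at least one edge of G. Contracting each set to a single vertex therefore yields K_{4} as a minor, and since treewidth is minor-monotone, tw(G) ≥ tw(K_{4}) = 3. The upper and lower bounds meet at 3, so that is the treewidth.

Treewidth 3.
One optimal decomposition is:
Bags: B1 = {0, 3, 6, 7}  B2 = {0, 3, 4, 7}  B3 = {0, 2, 4, 7}  B4 = {2, 4, 5, 7}  B5 = {1, 2, 4, 5}  B6 = {1, 2, 5, 8}
Tree: B1–B2, B2–B3, B3–B4, B4–B5, B5–B6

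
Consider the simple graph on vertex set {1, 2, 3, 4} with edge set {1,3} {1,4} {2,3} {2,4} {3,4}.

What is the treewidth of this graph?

A width-2 tree decomposition is:
Bags: B1 = {2, 3, 4}  B2 = {1, 3, 4}
Tree: B1–B2
The largest bag has 3 vertices, giving width 2; this decomposition certifies tw(G) ≤ 2. Conversely, {1, 3, 4} is a clique of size 3, and the vertices of any clique must share a bag in every tree decomposition; so some bag has ≥ 3 vertices and tw(G) ≥ 2. Combining the bounds, tw(G) = 2.

2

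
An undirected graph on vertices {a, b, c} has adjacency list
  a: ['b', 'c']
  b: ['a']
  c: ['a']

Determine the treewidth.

1

A width-1 tree decomposition is:
Bags: B1 = {a, c}  B2 = {a, b}
Tree: B1–B2
The largest bag has 2 vertices, giving width 1; this decomposition certifies tw(G) ≤ 1. G has an edge, so its treewidth is at least 1. Combining the bounds, tw(G) = 1.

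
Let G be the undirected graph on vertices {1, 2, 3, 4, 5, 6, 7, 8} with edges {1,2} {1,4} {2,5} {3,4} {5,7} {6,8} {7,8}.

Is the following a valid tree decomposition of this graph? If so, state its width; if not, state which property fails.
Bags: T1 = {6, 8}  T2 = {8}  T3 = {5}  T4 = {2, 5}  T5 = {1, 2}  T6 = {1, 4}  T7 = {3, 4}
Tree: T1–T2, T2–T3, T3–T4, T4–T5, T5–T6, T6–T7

No — vertex 7 appears in no bag.

A tree decomposition must satisfy three properties: every vertex lies in some bag; for every edge, both endpoints lie together in some bag; and for every vertex, the bags containing it form a connected subtree. Here vertex 7 appears in no bag, so the decomposition is invalid.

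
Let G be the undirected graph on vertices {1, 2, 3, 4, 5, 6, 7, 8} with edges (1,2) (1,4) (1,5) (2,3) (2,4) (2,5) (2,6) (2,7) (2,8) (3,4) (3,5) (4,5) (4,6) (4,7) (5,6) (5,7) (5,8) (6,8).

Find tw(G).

3

A width-3 tree decomposition is:
Bags: B1 = {2, 4, 5, 6}  B2 = {2, 5, 6, 8}  B3 = {2, 3, 4, 5}  B4 = {2, 4, 5, 7}  B5 = {1, 2, 4, 5}
Tree: B1–B2, B1–B3, B3–B4, B3–B5
Every bag has size at most 4, so the width is 4 − 1 = 3 and tw(G) ≤ 3. On the other hand G contains the 4-clique {2, 5, 6, 8}. A clique must lie in a single bag of any decomposition, so no decomposition can have width below 3. Therefore the treewidth is 3.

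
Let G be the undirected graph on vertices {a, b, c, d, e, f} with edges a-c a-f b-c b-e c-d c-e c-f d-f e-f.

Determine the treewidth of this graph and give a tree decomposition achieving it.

The largest bag has 3 vertices, giving width 2; this decomposition certifies tw(G) ≤ 2. For the lower bound, the 3 vertices {c, d, f} are pairwise adjacent, and any tree decomposition puts a clique entirely inside one bag — forcing width ≥ 2. Hence tw(G) = 2 exactly.

Treewidth 2.
One such decomposition:
Bags: B1 = {c, e, f}  B2 = {a, c, f}  B3 = {c, d, f}  B4 = {b, c, e}
Tree: B1–B2, B1–B3, B1–B4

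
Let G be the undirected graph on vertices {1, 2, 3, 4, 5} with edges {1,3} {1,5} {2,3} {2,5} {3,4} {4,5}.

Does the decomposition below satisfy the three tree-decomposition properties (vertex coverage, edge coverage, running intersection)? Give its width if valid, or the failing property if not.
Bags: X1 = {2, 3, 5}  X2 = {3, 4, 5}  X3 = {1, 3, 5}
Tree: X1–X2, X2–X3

Checking the three conditions: (i) the bags cover all of {1, 2, 3, 4, 5}; (ii) for each edge, some bag contains both endpoints; (iii) the bags containing any fixed vertex form a subtree. All hold, so the decomposition is valid with width 3 − 1 = 2.

Yes; width 2.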